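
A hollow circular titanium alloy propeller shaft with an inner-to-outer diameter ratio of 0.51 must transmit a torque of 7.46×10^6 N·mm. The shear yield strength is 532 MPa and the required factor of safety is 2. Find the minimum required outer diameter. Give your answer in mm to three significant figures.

d_o = 53.5 mm

τ_allow = 532/2 = 266.0 MPa.
For a hollow shaft τ = 16T/[πd_o³(1−k⁴)] with k = 0.51, so 1−k⁴ = 0.9323.
d_o³ = 16T/[π τ_allow (1−k⁴)] = 16×7460000/(π×266.0×0.9323) = 153200 mm³.
d_o = 53.51 mm.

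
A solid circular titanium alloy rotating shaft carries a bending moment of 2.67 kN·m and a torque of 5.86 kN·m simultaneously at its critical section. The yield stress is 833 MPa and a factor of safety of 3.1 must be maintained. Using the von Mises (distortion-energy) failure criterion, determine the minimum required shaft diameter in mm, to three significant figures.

d = 60.1 mm

σ_allow = σ_y/n = 833/3.1 = 268.7 MPa.
For a solid shaft σ_b = 32M/(πd³) and τ = 16T/(πd³), so the von Mises stress is σ' = (16/πd³)·√(4M²+3T²).
√(4M²+3T²) = √(4×(2.670×10^6)² + 3×(5.860×10^6)²) = 1.147×10^7 N·mm.
d³ = 16×1.147×10^7/(π×268.7) = 217400 mm³.
d = 60.13 mm.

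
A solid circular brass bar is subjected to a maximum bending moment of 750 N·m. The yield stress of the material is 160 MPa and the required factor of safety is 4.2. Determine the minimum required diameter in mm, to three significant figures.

d = 58.5 mm

σ_allow = 160/4.2 = 38.10 MPa.
For a solid circular section σ = 32M/(πd³), so d³ = 32M/(π σ_allow) = 32×750000/(π×38.10) = 200500 mm³.
d = 58.53 mm.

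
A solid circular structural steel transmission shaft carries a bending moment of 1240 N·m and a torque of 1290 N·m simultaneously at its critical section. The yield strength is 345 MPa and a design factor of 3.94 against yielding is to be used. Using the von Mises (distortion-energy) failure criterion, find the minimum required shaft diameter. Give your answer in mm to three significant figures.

d = 57.9 mm

σ_allow = σ_y/n = 345/3.94 = 87.56 MPa.
For a solid shaft σ_b = 32M/(πd³) and τ = 16T/(πd³), so the von Mises stress is σ' = (16/πd³)·√(4M²+3T²).
√(4M²+3T²) = √(4×(1.240×10^6)² + 3×(1.290×10^6)²) = 3.338×10^6 N·mm.
d³ = 16×3.338×10^6/(π×87.56) = 194200 mm³.
d = 57.90 mm.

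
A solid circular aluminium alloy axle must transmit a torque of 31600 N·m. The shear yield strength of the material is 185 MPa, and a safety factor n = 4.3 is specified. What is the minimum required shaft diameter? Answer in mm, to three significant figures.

Allowable shear stress τ_allow = 185/4.3 = 43.02 MPa.
For a solid shaft τ = 16T/(πd³), so d³ = 16T/(π τ_allow) = 16×3.1600×10^7/(π×43.02) = 3.741×10^6 mm³.
d = (3.741×10^6)^(1/3) = 155.2 mm.

d = 155 mm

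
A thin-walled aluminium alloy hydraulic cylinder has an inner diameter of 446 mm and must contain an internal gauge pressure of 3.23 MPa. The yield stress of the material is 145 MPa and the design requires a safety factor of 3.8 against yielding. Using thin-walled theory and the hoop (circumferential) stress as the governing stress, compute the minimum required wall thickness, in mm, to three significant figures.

t = 18.9 mm

σ_allow = 145/3.8 = 38.16 MPa.
Hoop stress σ_h = pD/(2t), so t = pD/(2σ_allow) = 3.23×446/(2×38.16) = 18.88 mm.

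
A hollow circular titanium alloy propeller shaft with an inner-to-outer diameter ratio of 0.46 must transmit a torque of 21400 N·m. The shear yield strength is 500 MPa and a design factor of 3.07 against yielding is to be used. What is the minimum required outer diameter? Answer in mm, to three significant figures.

τ_allow = 500/3.07 = 162.9 MPa.
For a hollow shaft τ = 16T/[πd_o³(1−k⁴)] with k = 0.46, so 1−k⁴ = 0.9552.
d_o³ = 16T/[π τ_allow (1−k⁴)] = 16×2.1400×10^7/(π×162.9×0.9552) = 700600 mm³.
d_o = 88.81 mm.

d_o = 88.8 mm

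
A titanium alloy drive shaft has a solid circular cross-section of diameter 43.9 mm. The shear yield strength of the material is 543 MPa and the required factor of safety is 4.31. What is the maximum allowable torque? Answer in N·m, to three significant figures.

τ_allow = 543/4.31 = 126.0 MPa.
For a solid shaft T_allow = τ_allow·πd³/16; πd³/16 = π×43.9³/16 = 16610 mm³.
T_allow = 126.0×16610 = 2.093×10^6 N·mm = 2093 N·m.

T_allow = 2090 N·m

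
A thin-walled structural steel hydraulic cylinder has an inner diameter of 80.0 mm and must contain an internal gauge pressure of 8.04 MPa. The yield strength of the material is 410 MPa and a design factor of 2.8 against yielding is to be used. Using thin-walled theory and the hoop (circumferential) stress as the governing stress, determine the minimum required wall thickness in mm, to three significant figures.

σ_allow = 410/2.8 = 146.4 MPa.
Hoop stress σ_h = pD/(2t), so t = pD/(2σ_allow) = 8.04×80.0/(2×146.4) = 2.196 mm.

t = 2.20 mm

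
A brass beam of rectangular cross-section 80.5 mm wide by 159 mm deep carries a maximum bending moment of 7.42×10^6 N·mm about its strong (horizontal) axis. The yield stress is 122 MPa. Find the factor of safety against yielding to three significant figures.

n = 5.58

Section modulus S = bh²/6 = 80.5×159²/6 = 339200 mm³.
σ = M/S = 7420000/339200 = 21.88 MPa.
n = 122/21.88 = 5.577.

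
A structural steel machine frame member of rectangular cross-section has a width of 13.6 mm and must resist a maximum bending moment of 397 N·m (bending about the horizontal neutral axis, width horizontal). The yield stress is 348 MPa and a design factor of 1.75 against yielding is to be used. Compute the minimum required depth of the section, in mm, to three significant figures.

h = 29.7 mm

σ_allow = 348/1.75 = 198.9 MPa.
For a rectangular section σ = 6M/(bh²), so h² = 6M/(b σ_allow) = 6×397000/(13.6×198.9) = 880.8 mm².
h = 29.68 mm.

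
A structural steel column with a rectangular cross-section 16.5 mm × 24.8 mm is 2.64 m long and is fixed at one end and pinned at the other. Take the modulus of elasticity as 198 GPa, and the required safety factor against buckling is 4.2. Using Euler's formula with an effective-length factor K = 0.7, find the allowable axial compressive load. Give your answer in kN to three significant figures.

P_allow = 1.26 kN

Buckling occurs about the weak axis: I_min = h·b³/12 = 24.8×16.5³/12 = 9284 mm⁴ (b = 16.5 mm is the smaller dimension).
Effective length L_e = KL = 0.7×2.64 m = 1848 mm.
Euler critical load P_cr = π²EI/L_e² = π²×198000×9284/1848² = 5312 N.
P_allow = P_cr/n = 5312/4.2 = 1265 N.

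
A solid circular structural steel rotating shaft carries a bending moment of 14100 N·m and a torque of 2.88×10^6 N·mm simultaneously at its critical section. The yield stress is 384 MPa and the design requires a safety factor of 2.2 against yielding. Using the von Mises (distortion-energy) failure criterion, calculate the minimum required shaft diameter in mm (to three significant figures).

σ_allow = σ_y/n = 384/2.2 = 174.5 MPa.
For a solid shaft σ_b = 32M/(πd³) and τ = 16T/(πd³), so the von Mises stress is σ' = (16/πd³)·√(4M²+3T²).
√(4M²+3T²) = √(4×(1.410×10^7)² + 3×(2.880×10^6)²) = 2.864×10^7 N·mm.
d³ = 16×2.864×10^7/(π×174.5) = 835600 mm³.
d = 94.19 mm.

d = 94.2 mm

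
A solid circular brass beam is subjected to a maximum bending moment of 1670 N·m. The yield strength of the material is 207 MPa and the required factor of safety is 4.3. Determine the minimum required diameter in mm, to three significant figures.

σ_allow = 207/4.3 = 48.14 MPa.
For a solid circular section σ = 32M/(πd³), so d³ = 32M/(π σ_allow) = 32×1670000/(π×48.14) = 353400 mm³.
d = 70.70 mm.

d = 70.7 mm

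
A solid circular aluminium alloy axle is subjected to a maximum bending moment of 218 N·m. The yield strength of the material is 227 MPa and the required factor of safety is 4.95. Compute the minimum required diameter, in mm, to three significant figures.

d = 36.4 mm

σ_allow = 227/4.95 = 45.86 MPa.
For a solid circular section σ = 32M/(πd³), so d³ = 32M/(π σ_allow) = 32×218000/(π×45.86) = 48420 mm³.
d = 36.45 mm.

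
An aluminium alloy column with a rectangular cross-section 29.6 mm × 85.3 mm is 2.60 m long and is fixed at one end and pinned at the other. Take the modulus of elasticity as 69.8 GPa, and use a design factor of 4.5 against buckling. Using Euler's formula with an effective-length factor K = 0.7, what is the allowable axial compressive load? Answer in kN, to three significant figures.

Buckling occurs about the weak axis: I_min = h·b³/12 = 85.3×29.6³/12 = 184300 mm⁴ (b = 29.6 mm is the smaller dimension).
Effective length L_e = KL = 0.7×2.60 m = 1820 mm.
Euler critical load P_cr = π²EI/L_e² = π²×69800×184300/1820² = 38340 N.
P_allow = P_cr/n = 38340/4.5 = 8520 N.

P_allow = 8.52 kN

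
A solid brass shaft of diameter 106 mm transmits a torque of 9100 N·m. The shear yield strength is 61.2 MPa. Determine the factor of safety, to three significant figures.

τ = 16T/(πd³) = 16×9100000/(π×106³) = 38.91 MPa.
n = τ_limit/τ = 61.2/38.91 = 1.573.

n = 1.57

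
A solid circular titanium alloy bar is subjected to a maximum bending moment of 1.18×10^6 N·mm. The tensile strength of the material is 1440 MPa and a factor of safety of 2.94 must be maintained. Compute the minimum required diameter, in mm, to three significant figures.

d = 29.1 mm

σ_allow = 1440/2.94 = 489.8 MPa.
For a solid circular section σ = 32M/(πd³), so d³ = 32M/(π σ_allow) = 32×1180000/(π×489.8) = 24540 mm³.
d = 29.06 mm.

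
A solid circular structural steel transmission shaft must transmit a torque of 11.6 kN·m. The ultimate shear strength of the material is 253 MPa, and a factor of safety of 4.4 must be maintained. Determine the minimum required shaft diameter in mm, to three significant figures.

d = 101 mm

Allowable shear stress τ_allow = 253/4.4 = 57.50 MPa.
For a solid shaft τ = 16T/(πd³), so d³ = 16T/(π τ_allow) = 16×1.1600×10^7/(π×57.50) = 1.027×10^6 mm³.
d = (1.027×10^6)^(1/3) = 100.9 mm.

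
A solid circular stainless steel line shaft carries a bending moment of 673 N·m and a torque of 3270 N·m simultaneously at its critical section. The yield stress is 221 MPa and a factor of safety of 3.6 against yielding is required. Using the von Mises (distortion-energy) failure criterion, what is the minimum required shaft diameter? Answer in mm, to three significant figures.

σ_allow = σ_y/n = 221/3.6 = 61.39 MPa.
For a solid shaft σ_b = 32M/(πd³) and τ = 16T/(πd³), so the von Mises stress is σ' = (16/πd³)·√(4M²+3T²).
√(4M²+3T²) = √(4×(673000)² + 3×(3.270×10^6)²) = 5.822×10^6 N·mm.
d³ = 16×5.822×10^6/(π×61.39) = 483000 mm³.
d = 78.46 mm.

d = 78.5 mm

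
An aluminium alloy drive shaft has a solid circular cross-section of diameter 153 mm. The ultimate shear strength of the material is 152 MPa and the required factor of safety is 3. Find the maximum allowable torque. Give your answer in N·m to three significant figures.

T_allow = 35600 N·m

τ_allow = 152/3 = 50.67 MPa.
For a solid shaft T_allow = τ_allow·πd³/16; πd³/16 = π×153³/16 = 703200 mm³.
T_allow = 50.67×703200 = 3.563×10^7 N·mm = 35630 N·m.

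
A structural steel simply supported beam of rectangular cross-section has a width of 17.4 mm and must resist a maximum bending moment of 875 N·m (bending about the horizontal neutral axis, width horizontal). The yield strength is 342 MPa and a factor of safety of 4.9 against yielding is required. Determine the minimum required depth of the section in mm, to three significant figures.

h = 65.7 mm

σ_allow = 342/4.9 = 69.80 MPa.
For a rectangular section σ = 6M/(bh²), so h² = 6M/(b σ_allow) = 6×875000/(17.4×69.80) = 4323 mm².
h = 65.75 mm.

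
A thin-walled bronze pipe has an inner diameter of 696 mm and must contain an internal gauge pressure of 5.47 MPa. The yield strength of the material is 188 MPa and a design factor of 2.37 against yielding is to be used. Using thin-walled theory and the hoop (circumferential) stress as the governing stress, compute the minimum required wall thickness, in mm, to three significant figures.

t = 24.0 mm

σ_allow = 188/2.37 = 79.32 MPa.
Hoop stress σ_h = pD/(2t), so t = pD/(2σ_allow) = 5.47×696/(2×79.32) = 24.00 mm.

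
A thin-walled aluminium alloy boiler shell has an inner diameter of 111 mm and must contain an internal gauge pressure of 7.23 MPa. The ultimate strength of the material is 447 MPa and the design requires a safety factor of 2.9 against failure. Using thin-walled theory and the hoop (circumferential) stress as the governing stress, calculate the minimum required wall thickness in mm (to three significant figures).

σ_allow = 447/2.9 = 154.1 MPa.
Hoop stress σ_h = pD/(2t), so t = pD/(2σ_allow) = 7.23×111/(2×154.1) = 2.603 mm.

t = 2.60 mm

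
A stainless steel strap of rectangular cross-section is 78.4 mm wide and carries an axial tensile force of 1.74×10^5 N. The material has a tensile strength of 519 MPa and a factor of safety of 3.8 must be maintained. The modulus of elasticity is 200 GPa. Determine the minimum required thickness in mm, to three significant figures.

σ_allow = 519/3.8 = 136.6 MPa.
Required area A = F/σ_allow = 174000/136.6 = 1274 mm².
t = A/w = 1274/78.4 = 16.25 mm.

t = 16.2 mm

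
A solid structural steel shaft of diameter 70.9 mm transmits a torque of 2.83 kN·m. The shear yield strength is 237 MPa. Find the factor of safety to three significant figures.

n = 5.86

τ = 16T/(πd³) = 16×2830000/(π×70.9³) = 40.44 MPa.
n = τ_limit/τ = 237/40.44 = 5.860.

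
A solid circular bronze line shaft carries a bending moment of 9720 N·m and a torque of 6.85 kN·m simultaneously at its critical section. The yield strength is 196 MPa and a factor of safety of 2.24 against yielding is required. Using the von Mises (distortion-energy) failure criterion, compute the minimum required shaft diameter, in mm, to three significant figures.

σ_allow = σ_y/n = 196/2.24 = 87.50 MPa.
For a solid shaft σ_b = 32M/(πd³) and τ = 16T/(πd³), so the von Mises stress is σ' = (16/πd³)·√(4M²+3T²).
√(4M²+3T²) = √(4×(9.720×10^6)² + 3×(6.850×10^6)²) = 2.277×10^7 N·mm.
d³ = 16×2.277×10^7/(π×87.50) = 1.326×10^6 mm³.
d = 109.9 mm.

d = 110 mm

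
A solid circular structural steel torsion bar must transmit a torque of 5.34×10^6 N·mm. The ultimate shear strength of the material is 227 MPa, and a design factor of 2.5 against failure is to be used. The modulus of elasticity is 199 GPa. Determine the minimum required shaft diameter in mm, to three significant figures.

d = 66.9 mm

Allowable shear stress τ_allow = 227/2.5 = 90.80 MPa.
For a solid shaft τ = 16T/(πd³), so d³ = 16T/(π τ_allow) = 16×5340000/(π×90.80) = 299500 mm³.
d = (299500)^(1/3) = 66.91 mm.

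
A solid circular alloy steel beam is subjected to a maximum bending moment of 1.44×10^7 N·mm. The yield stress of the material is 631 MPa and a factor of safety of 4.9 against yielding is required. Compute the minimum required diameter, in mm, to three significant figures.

d = 104 mm

σ_allow = 631/4.9 = 128.8 MPa.
For a solid circular section σ = 32M/(πd³), so d³ = 32M/(π σ_allow) = 32×1.4400×10^7/(π×128.8) = 1.139×10^6 mm³.
d = 104.4 mm.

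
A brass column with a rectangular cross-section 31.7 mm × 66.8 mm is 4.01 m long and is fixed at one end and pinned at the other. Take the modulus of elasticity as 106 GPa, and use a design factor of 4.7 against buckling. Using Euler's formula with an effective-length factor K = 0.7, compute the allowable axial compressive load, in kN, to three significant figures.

Buckling occurs about the weak axis: I_min = h·b³/12 = 66.8×31.7³/12 = 177300 mm⁴ (b = 31.7 mm is the smaller dimension).
Effective length L_e = KL = 0.7×4.01 m = 2807 mm.
Euler critical load P_cr = π²EI/L_e² = π²×106000×177300/2807² = 23540 N.
P_allow = P_cr/n = 23540/4.7 = 5010 N.

P_allow = 5.01 kN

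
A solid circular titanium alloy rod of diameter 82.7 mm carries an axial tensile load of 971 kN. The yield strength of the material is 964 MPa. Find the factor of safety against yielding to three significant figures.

A = πd²/4 = 5372 mm².
σ = F/A = 971000/5372 = 180.8 MPa.
n = 964/180.8 = 5.333.

n = 5.33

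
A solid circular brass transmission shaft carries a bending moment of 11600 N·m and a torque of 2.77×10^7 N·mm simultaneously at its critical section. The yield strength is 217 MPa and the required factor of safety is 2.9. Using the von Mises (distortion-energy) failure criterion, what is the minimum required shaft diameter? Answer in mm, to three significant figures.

σ_allow = σ_y/n = 217/2.9 = 74.83 MPa.
For a solid shaft σ_b = 32M/(πd³) and τ = 16T/(πd³), so the von Mises stress is σ' = (16/πd³)·√(4M²+3T²).
√(4M²+3T²) = √(4×(1.160×10^7)² + 3×(2.770×10^7)²) = 5.329×10^7 N·mm.
d³ = 16×5.329×10^7/(π×74.83) = 3.627×10^6 mm³.
d = 153.6 mm.

d = 154 mm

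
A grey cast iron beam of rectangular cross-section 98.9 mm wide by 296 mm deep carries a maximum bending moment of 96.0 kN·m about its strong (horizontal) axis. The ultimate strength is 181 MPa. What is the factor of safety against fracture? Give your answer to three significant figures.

Section modulus S = bh²/6 = 98.9×296²/6 = 1.444×10^6 mm³.
σ = M/S = 9.6000×10^7/1.444×10^6 = 66.47 MPa.
n = 181/66.47 = 2.723.

n = 2.72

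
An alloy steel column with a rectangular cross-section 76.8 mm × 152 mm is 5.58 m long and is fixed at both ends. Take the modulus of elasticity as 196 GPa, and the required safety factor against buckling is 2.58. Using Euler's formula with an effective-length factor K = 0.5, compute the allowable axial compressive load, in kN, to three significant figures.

Buckling occurs about the weak axis: I_min = h·b³/12 = 152×76.8³/12 = 5.738×10^6 mm⁴ (b = 76.8 mm is the smaller dimension).
Effective length L_e = KL = 0.5×5.58 m = 2790 mm.
Euler critical load P_cr = π²EI/L_e² = π²×196000×5.738×10^6/2790² = 1.426×10^6 N.
P_allow = P_cr/n = 1.426×10^6/2.58 = 552700 N.

P_allow = 553 kN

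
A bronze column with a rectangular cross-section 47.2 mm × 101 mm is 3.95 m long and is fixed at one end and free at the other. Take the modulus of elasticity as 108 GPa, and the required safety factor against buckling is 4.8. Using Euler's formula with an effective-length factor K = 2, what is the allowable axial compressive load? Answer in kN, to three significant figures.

P_allow = 3.15 kN

Buckling occurs about the weak axis: I_min = h·b³/12 = 101×47.2³/12 = 885000 mm⁴ (b = 47.2 mm is the smaller dimension).
Effective length L_e = KL = 2×3.95 m = 7900 mm.
Euler critical load P_cr = π²EI/L_e² = π²×108000×885000/7900² = 15120 N.
P_allow = P_cr/n = 15120/4.8 = 3149 N.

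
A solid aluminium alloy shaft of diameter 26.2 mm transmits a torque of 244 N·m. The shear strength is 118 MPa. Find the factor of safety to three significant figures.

τ = 16T/(πd³) = 16×244000/(π×26.2³) = 69.10 MPa.
n = τ_limit/τ = 118/69.10 = 1.708.

n = 1.71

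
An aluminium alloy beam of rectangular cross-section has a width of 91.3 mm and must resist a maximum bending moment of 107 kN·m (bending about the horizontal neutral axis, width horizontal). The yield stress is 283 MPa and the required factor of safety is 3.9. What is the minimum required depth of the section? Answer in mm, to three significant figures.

σ_allow = 283/3.9 = 72.56 MPa.
For a rectangular section σ = 6M/(bh²), so h² = 6M/(b σ_allow) = 6×1.0700×10^8/(91.3×72.56) = 96900 mm².
h = 311.3 mm.

h = 311 mm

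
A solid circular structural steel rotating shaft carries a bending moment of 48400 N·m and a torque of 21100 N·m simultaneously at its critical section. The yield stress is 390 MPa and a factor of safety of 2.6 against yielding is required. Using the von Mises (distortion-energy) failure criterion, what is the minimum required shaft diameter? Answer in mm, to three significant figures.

σ_allow = σ_y/n = 390/2.6 = 150.0 MPa.
For a solid shaft σ_b = 32M/(πd³) and τ = 16T/(πd³), so the von Mises stress is σ' = (16/πd³)·√(4M²+3T²).
√(4M²+3T²) = √(4×(4.840×10^7)² + 3×(2.110×10^7)²) = 1.035×10^8 N·mm.
d³ = 16×1.035×10^8/(π×150.0) = 3.513×10^6 mm³.
d = 152.0 mm.

d = 152 mm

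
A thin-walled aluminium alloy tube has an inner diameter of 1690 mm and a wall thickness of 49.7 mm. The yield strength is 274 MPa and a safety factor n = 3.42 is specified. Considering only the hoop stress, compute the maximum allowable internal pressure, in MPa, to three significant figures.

p_allow = 4.71 MPa

σ_allow = 274/3.42 = 80.12 MPa.
σ_h = pD/(2t) → p_allow = 2σ_allow t/D = 2×80.12×49.7/1690 = 4.712 MPa.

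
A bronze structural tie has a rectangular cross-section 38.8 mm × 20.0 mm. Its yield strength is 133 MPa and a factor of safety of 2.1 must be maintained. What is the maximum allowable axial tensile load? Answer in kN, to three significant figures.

F_allow = 49.1 kN

σ_allow = 133/2.1 = 63.33 MPa.
A = 38.8×20.0 = 776.0 mm².
F_allow = σ_allow × A = 63.33×776.0 = 49150 N.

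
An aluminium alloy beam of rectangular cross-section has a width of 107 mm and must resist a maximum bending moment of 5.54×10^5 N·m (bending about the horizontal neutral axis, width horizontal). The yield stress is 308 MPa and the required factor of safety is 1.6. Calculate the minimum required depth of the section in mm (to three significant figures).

h = 402 mm

σ_allow = 308/1.6 = 192.5 MPa.
For a rectangular section σ = 6M/(bh²), so h² = 6M/(b σ_allow) = 6×5.5400×10^8/(107×192.5) = 161400 mm².
h = 401.7 mm.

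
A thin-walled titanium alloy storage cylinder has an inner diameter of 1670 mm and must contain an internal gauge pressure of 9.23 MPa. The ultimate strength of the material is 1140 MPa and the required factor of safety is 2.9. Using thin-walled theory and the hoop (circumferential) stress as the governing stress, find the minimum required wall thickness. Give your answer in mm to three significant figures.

t = 19.6 mm

σ_allow = 1140/2.9 = 393.1 MPa.
Hoop stress σ_h = pD/(2t), so t = pD/(2σ_allow) = 9.23×1670/(2×393.1) = 19.61 mm.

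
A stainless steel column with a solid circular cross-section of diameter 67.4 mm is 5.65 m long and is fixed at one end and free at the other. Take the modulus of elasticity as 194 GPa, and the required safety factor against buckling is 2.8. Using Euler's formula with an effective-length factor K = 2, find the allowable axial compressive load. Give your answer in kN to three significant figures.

P_allow = 5.42 kN

I = πd⁴/64 = π×67.4⁴/64 = 1.013×10^6 mm⁴.
Effective length L_e = KL = 2×5.65 m = 11300 mm.
Euler critical load P_cr = π²EI/L_e² = π²×194000×1.013×10^6/11300² = 15190 N.
P_allow = P_cr/n = 15190/2.8 = 5425 N.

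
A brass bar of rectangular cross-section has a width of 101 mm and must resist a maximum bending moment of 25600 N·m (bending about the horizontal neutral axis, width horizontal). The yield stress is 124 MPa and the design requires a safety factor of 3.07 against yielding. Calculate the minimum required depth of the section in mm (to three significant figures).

σ_allow = 124/3.07 = 40.39 MPa.
For a rectangular section σ = 6M/(bh²), so h² = 6M/(b σ_allow) = 6×2.5600×10^7/(101×40.39) = 37650 mm².
h = 194.0 mm.

h = 194 mm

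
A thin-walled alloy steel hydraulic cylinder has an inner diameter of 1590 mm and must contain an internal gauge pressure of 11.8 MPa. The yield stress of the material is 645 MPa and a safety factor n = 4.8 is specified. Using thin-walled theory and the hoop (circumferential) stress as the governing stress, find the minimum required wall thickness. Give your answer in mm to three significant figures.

t = 69.8 mm

σ_allow = 645/4.8 = 134.4 MPa.
Hoop stress σ_h = pD/(2t), so t = pD/(2σ_allow) = 11.8×1590/(2×134.4) = 69.81 mm.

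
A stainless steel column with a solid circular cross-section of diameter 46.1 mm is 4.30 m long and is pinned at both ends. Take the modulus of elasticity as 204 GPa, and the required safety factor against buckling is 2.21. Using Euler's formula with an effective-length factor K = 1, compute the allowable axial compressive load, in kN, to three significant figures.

I = πd⁴/64 = π×46.1⁴/64 = 221700 mm⁴.
Effective length L_e = KL = 1×4.30 m = 4300 mm.
Euler critical load P_cr = π²EI/L_e² = π²×204000×221700/4300² = 24140 N.
P_allow = P_cr/n = 24140/2.21 = 10920 N.

P_allow = 10.9 kN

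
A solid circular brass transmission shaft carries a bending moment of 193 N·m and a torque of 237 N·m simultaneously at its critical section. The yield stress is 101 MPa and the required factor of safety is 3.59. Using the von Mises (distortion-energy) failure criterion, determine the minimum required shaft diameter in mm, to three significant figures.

d = 46.7 mm

σ_allow = σ_y/n = 101/3.59 = 28.13 MPa.
For a solid shaft σ_b = 32M/(πd³) and τ = 16T/(πd³), so the von Mises stress is σ' = (16/πd³)·√(4M²+3T²).
√(4M²+3T²) = √(4×(193000)² + 3×(237000)²) = 563500 N·mm.
d³ = 16×563500/(π×28.13) = 102000 mm³.
d = 46.72 mm.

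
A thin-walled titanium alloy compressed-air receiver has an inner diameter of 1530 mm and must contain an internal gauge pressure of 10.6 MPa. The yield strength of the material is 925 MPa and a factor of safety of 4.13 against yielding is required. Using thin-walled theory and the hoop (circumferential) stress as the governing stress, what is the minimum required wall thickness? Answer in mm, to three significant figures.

t = 36.2 mm

σ_allow = 925/4.13 = 224.0 MPa.
Hoop stress σ_h = pD/(2t), so t = pD/(2σ_allow) = 10.6×1530/(2×224.0) = 36.21 mm.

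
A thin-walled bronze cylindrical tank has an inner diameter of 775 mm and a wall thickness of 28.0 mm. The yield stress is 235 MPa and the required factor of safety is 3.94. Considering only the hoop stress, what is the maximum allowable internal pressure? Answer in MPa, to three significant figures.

σ_allow = 235/3.94 = 59.64 MPa.
σ_h = pD/(2t) → p_allow = 2σ_allow t/D = 2×59.64×28.0/775 = 4.310 MPa.

p_allow = 4.31 MPa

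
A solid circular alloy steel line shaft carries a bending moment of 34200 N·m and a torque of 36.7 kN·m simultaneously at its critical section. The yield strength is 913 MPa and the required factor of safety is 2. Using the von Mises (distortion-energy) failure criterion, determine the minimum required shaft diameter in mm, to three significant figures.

σ_allow = σ_y/n = 913/2 = 456.5 MPa.
For a solid shaft σ_b = 32M/(πd³) and τ = 16T/(πd³), so the von Mises stress is σ' = (16/πd³)·√(4M²+3T²).
√(4M²+3T²) = √(4×(3.420×10^7)² + 3×(3.670×10^7)²) = 9.338×10^7 N·mm.
d³ = 16×9.338×10^7/(π×456.5) = 1.042×10^6 mm³.
d = 101.4 mm.

d = 101 mm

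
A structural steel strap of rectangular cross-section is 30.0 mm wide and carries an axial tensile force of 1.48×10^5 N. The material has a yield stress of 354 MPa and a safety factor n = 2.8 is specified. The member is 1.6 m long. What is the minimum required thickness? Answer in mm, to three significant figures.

σ_allow = 354/2.8 = 126.4 MPa.
Required area A = F/σ_allow = 148000/126.4 = 1171 mm².
t = A/w = 1171/30.0 = 39.02 mm.

t = 39.0 mm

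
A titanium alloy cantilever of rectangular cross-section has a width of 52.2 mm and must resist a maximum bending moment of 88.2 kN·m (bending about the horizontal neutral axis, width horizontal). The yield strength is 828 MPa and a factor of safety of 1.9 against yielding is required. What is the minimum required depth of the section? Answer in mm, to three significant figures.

h = 153 mm

σ_allow = 828/1.9 = 435.8 MPa.
For a rectangular section σ = 6M/(bh²), so h² = 6M/(b σ_allow) = 6×8.8200×10^7/(52.2×435.8) = 23260 mm².
h = 152.5 mm.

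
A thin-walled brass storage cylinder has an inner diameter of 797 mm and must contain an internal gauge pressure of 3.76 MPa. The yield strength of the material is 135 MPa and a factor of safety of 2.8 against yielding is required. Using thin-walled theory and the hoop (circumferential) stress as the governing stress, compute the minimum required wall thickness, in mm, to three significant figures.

σ_allow = 135/2.8 = 48.21 MPa.
Hoop stress σ_h = pD/(2t), so t = pD/(2σ_allow) = 3.76×797/(2×48.21) = 31.08 mm.

t = 31.1 mm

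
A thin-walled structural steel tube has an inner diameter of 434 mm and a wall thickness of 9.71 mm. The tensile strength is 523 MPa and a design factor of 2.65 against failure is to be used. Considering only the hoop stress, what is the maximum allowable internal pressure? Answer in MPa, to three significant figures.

p_allow = 8.83 MPa

σ_allow = 523/2.65 = 197.4 MPa.
σ_h = pD/(2t) → p_allow = 2σ_allow t/D = 2×197.4×9.71/434 = 8.831 MPa.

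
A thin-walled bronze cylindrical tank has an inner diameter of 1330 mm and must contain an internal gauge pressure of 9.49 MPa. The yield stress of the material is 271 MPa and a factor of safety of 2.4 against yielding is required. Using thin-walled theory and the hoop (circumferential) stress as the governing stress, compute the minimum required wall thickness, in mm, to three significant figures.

t = 55.9 mm

σ_allow = 271/2.4 = 112.9 MPa.
Hoop stress σ_h = pD/(2t), so t = pD/(2σ_allow) = 9.49×1330/(2×112.9) = 55.89 mm.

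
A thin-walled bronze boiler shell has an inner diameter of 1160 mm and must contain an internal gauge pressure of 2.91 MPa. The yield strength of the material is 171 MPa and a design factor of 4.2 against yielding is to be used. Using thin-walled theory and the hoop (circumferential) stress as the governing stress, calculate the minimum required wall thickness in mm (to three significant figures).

t = 41.5 mm

σ_allow = 171/4.2 = 40.71 MPa.
Hoop stress σ_h = pD/(2t), so t = pD/(2σ_allow) = 2.91×1160/(2×40.71) = 41.45 mm.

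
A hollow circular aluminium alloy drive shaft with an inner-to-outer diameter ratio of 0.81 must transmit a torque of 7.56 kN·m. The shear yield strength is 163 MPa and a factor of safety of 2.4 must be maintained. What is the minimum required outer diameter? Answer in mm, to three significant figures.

τ_allow = 163/2.4 = 67.92 MPa.
For a hollow shaft τ = 16T/[πd_o³(1−k⁴)] with k = 0.81, so 1−k⁴ = 0.5695.
d_o³ = 16T/[π τ_allow (1−k⁴)] = 16×7560000/(π×67.92×0.5695) = 995400 mm³.
d_o = 99.85 mm.

d_o = 99.8 mm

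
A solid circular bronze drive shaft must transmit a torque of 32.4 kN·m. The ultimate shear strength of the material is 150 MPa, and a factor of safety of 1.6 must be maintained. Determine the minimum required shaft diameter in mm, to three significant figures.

Allowable shear stress τ_allow = 150/1.6 = 93.75 MPa.
For a solid shaft τ = 16T/(πd³), so d³ = 16T/(π τ_allow) = 16×3.2400×10^7/(π×93.75) = 1.760×10^6 mm³.
d = (1.760×10^6)^(1/3) = 120.7 mm.

d = 121 mm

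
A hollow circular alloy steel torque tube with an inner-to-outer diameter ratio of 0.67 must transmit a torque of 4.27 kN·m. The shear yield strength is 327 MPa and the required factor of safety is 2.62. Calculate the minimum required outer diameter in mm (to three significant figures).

τ_allow = 327/2.62 = 124.8 MPa.
For a hollow shaft τ = 16T/[πd_o³(1−k⁴)] with k = 0.67, so 1−k⁴ = 0.7985.
d_o³ = 16T/[π τ_allow (1−k⁴)] = 16×4270000/(π×124.8×0.7985) = 218200 mm³.
d_o = 60.20 mm.

d_o = 60.2 mm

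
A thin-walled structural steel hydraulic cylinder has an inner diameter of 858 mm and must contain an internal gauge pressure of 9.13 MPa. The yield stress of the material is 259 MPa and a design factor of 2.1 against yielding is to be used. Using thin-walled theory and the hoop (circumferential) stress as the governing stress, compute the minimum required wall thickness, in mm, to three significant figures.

σ_allow = 259/2.1 = 123.3 MPa.
Hoop stress σ_h = pD/(2t), so t = pD/(2σ_allow) = 9.13×858/(2×123.3) = 31.76 mm.

t = 31.8 mm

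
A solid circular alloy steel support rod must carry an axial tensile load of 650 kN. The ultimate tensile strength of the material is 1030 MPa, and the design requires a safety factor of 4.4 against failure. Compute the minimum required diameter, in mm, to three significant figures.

Allowable stress σ_allow = 1030/4.4 = 234.1 MPa.
Required area A = F/σ_allow = 650000/234.1 = 2777 mm².
A = πd²/4 → d = √(4A/π) = 59.46 mm.

d = 59.5 mm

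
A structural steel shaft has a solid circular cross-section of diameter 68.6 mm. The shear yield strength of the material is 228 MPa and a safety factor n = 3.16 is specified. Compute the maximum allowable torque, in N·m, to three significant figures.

T_allow = 4570 N·m

τ_allow = 228/3.16 = 72.15 MPa.
For a solid shaft T_allow = τ_allow·πd³/16; πd³/16 = π×68.6³/16 = 63390 mm³.
T_allow = 72.15×63390 = 4.574×10^6 N·mm = 4574 N·m.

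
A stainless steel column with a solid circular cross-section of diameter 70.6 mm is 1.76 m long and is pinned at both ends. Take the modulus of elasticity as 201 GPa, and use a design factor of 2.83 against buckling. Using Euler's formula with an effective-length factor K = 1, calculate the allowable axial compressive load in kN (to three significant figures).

P_allow = 276 kN

I = πd⁴/64 = π×70.6⁴/64 = 1.220×10^6 mm⁴.
Effective length L_e = KL = 1×1.76 m = 1760 mm.
Euler critical load P_cr = π²EI/L_e² = π²×201000×1.220×10^6/1760² = 781000 N.
P_allow = P_cr/n = 781000/2.83 = 276000 N.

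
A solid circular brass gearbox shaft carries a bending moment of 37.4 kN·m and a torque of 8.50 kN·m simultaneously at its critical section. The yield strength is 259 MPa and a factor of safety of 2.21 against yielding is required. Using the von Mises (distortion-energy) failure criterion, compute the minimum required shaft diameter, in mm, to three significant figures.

d = 149 mm

σ_allow = σ_y/n = 259/2.21 = 117.2 MPa.
For a solid shaft σ_b = 32M/(πd³) and τ = 16T/(πd³), so the von Mises stress is σ' = (16/πd³)·√(4M²+3T²).
√(4M²+3T²) = √(4×(3.740×10^7)² + 3×(8.500×10^6)²) = 7.624×10^7 N·mm.
d³ = 16×7.624×10^7/(π×117.2) = 3.313×10^6 mm³.
d = 149.1 mm.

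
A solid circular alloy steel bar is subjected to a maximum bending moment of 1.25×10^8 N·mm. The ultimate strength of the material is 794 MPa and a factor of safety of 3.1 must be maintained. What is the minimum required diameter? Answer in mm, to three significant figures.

d = 171 mm

σ_allow = 794/3.1 = 256.1 MPa.
For a solid circular section σ = 32M/(πd³), so d³ = 32M/(π σ_allow) = 32×1.2500×10^8/(π×256.1) = 4.971×10^6 mm³.
d = 170.7 mm.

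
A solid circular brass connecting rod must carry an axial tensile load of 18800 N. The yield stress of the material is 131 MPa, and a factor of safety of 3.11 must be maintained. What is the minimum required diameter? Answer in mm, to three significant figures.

Allowable stress σ_allow = 131/3.11 = 42.12 MPa.
Required area A = F/σ_allow = 18800/42.12 = 446.3 mm².
A = πd²/4 → d = √(4A/π) = 23.84 mm.

d = 23.8 mm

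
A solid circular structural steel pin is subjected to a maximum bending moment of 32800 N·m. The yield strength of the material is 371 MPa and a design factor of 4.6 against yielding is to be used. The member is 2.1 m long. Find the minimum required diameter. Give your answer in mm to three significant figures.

σ_allow = 371/4.6 = 80.65 MPa.
For a solid circular section σ = 32M/(πd³), so d³ = 32M/(π σ_allow) = 32×3.2800×10^7/(π×80.65) = 4.142×10^6 mm³.
d = 160.6 mm.

d = 161 mm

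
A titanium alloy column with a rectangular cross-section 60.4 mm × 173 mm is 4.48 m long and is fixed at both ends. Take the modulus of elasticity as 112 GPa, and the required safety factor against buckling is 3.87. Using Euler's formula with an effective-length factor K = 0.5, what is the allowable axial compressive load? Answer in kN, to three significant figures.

Buckling occurs about the weak axis: I_min = h·b³/12 = 173×60.4³/12 = 3.177×10^6 mm⁴ (b = 60.4 mm is the smaller dimension).
Effective length L_e = KL = 0.5×4.48 m = 2240 mm.
Euler critical load P_cr = π²EI/L_e² = π²×112000×3.177×10^6/2240² = 699800 N.
P_allow = P_cr/n = 699800/3.87 = 180800 N.

P_allow = 181 kN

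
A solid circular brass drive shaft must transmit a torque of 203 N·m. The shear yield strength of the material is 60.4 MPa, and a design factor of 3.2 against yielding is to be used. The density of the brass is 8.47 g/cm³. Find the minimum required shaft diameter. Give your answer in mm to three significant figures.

Allowable shear stress τ_allow = 60.4/3.2 = 18.88 MPa.
For a solid shaft τ = 16T/(πd³), so d³ = 16T/(π τ_allow) = 16×203000/(π×18.88) = 54770 mm³.
d = (54770)^(1/3) = 37.98 mm.

d = 38.0 mm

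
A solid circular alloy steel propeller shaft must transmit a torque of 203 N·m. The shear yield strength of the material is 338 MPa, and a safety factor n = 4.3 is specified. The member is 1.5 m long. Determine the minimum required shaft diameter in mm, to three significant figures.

d = 23.6 mm

Allowable shear stress τ_allow = 338/4.3 = 78.60 MPa.
For a solid shaft τ = 16T/(πd³), so d³ = 16T/(π τ_allow) = 16×203000/(π×78.60) = 13150 mm³.
d = (13150)^(1/3) = 23.61 mm.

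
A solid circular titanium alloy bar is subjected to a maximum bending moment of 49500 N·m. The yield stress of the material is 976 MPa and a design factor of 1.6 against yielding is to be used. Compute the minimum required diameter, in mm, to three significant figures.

d = 93.8 mm

σ_allow = 976/1.6 = 610.0 MPa.
For a solid circular section σ = 32M/(πd³), so d³ = 32M/(π σ_allow) = 32×4.9500×10^7/(π×610.0) = 826600 mm³.
d = 93.85 mm.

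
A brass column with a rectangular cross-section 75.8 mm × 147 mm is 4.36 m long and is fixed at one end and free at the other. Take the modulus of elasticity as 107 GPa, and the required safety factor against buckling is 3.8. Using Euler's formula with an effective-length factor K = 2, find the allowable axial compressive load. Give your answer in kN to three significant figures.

Buckling occurs about the weak axis: I_min = h·b³/12 = 147×75.8³/12 = 5.335×10^6 mm⁴ (b = 75.8 mm is the smaller dimension).
Effective length L_e = KL = 2×4.36 m = 8720 mm.
Euler critical load P_cr = π²EI/L_e² = π²×107000×5.335×10^6/8720² = 74100 N.
P_allow = P_cr/n = 74100/3.8 = 19500 N.

P_allow = 19.5 kN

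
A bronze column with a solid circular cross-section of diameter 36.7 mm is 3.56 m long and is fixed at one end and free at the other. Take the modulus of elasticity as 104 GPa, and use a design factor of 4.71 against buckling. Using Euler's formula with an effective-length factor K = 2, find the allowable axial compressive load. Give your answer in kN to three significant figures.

P_allow = 0.383 kN

I = πd⁴/64 = π×36.7⁴/64 = 89050 mm⁴.
Effective length L_e = KL = 2×3.56 m = 7120 mm.
Euler critical load P_cr = π²EI/L_e² = π²×104000×89050/7120² = 1803 N.
P_allow = P_cr/n = 1803/4.71 = 382.8 N.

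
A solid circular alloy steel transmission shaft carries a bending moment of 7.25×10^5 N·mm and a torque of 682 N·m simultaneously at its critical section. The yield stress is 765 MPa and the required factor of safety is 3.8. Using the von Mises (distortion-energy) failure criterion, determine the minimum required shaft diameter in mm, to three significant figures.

σ_allow = σ_y/n = 765/3.8 = 201.3 MPa.
For a solid shaft σ_b = 32M/(πd³) and τ = 16T/(πd³), so the von Mises stress is σ' = (16/πd³)·√(4M²+3T²).
√(4M²+3T²) = √(4×(725000)² + 3×(682000)²) = 1.870×10^6 N·mm.
d³ = 16×1.870×10^6/(π×201.3) = 47310 mm³.
d = 36.17 mm.

d = 36.2 mm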